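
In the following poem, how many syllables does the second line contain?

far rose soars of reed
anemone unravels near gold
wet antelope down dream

9

The second line: anemone(4) + unravels(3) + near(1) + gold(1) = 9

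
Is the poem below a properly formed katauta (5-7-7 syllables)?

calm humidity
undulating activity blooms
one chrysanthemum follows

Line 1: calm(1) + humidity(4) = 5 ✓
Line 2: undulating(4) + activity(4) + blooms(1) = 9 (expected 7)
Line 3: one(1) + chrysanthemum(4) + follows(2) = 7 ✓

No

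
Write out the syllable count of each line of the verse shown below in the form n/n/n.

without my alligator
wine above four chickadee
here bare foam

7/7/3

Line 1: without (2), my (1), alligator (4) → 7
Line 2: wine (1), above (2), four (1), chickadee (3) → 7
Line 3: here (1), bare (1), foam (1) → 3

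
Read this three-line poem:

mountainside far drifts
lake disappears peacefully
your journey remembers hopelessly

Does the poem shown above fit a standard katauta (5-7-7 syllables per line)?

No

Line 1: mountainside(3) + far(1) + drifts(1) = 5 ✓
Line 2: lake(1) + disappears(3) + peacefully(3) = 7 ✓
Line 3: your(1) + journey(2) + remembers(3) + hopelessly(3) = 9 (expected 7)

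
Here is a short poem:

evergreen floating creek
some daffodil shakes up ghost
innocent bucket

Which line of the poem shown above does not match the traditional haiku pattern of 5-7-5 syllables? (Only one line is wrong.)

Line 1

Line 1: evergreen(3) + floating(2) + creek(1) = 6 (expected 5)
Line 2: some(1) + daffodil(3) + shakes(1) + up(1) + ghost(1) = 7 ✓
Line 3: innocent(3) + bucket(2) = 5 ✓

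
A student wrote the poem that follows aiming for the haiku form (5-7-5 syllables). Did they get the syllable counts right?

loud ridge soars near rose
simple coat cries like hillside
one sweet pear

Line 1: loud (1), ridge (1), soars (1), near (1), rose (1) → 5 ✓
Line 2: simple (2), coat (1), cries (1), like (1), hillside (2) → 7 ✓
Line 3: one (1), sweet (1), pear (1) → 3 (expected 5)

No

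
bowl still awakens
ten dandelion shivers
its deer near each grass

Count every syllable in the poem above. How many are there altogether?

17

Line 1: "bowl still awakens": 1+1+3 = 5
Line 2: "ten dandelion shivers": 1+4+2 = 7
Line 3: "its deer near each grass": 1+1+1+1+1 = 5
Total: 5 + 7 + 5 = 17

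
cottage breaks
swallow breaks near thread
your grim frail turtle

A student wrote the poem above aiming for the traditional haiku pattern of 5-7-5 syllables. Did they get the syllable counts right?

No

Line 1: cottage(2) + breaks(1) = 3 (expected 5)
Line 2: swallow(2) + breaks(1) + near(1) + thread(1) = 5 (expected 7)
Line 3: your(1) + grim(1) + frail(1) + turtle(2) = 5 ✓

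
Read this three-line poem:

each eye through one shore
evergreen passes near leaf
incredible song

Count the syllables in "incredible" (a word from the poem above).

"incredible" has 4 syllables.

4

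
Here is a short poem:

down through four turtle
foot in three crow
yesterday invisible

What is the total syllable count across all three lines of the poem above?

16

Line 1: down (1), through (1), four (1), turtle (2) → 5
Line 2: foot (1), in (1), three (1), crow (1) → 4
Line 3: yesterday (3), invisible (4) → 7
Total: 5 + 4 + 7 = 16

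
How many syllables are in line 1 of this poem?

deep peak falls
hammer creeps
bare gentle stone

3

Line 1: deep (1), peak (1), falls (1) → 3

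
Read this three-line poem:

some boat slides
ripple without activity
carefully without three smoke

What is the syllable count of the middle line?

The middle line: ripple (2), without (2), activity (4) → 8

8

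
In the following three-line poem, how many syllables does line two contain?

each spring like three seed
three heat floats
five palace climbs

Line two: three(1) + heat(1) + floats(1) = 3

3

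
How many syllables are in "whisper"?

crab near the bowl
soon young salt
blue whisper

2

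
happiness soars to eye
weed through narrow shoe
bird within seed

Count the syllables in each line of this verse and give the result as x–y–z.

Line 1: "happiness soars to eye": 3+1+1+1 = 6
Line 2: "weed through narrow shoe": 1+1+2+1 = 5
Line 3: "bird within seed": 1+2+1 = 4

6–5–4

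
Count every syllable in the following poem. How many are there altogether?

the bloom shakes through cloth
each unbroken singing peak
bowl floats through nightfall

17

Line 1: the (1), bloom (1), shakes (1), through (1), cloth (1) → 5
Line 2: each (1), unbroken (3), singing (2), peak (1) → 7
Line 3: bowl (1), floats (1), through (1), nightfall (2) → 5
Total: 5 + 7 + 5 = 17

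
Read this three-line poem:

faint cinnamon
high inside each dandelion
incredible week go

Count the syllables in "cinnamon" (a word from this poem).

3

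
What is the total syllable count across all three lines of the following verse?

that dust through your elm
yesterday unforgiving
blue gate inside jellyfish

Line 1: that (1), dust (1), through (1), your (1), elm (1) → 5
Line 2: yesterday (3), unforgiving (4) → 7
Line 3: blue (1), gate (1), inside (2), jellyfish (3) → 7
Total: 5 + 7 + 7 = 19

19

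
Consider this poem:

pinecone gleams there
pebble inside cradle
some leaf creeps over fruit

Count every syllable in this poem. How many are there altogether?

Line 1: "pinecone gleams there": 2+1+1 = 4
Line 2: "pebble inside cradle": 2+2+2 = 6
Line 3: "some leaf creeps over fruit": 1+1+1+2+1 = 6
Total: 4 + 6 + 6 = 16

16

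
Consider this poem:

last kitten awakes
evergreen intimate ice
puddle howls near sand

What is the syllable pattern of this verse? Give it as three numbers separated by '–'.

5–7–5

Line 1: last(1) + kitten(2) + awakes(2) = 5
Line 2: evergreen(3) + intimate(3) + ice(1) = 7
Line 3: puddle(2) + howls(1) + near(1) + sand(1) = 5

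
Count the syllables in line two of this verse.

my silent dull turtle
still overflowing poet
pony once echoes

Line two: "still overflowing poet": 1+4+2 = 7

7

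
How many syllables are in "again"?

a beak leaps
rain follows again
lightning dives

"again" has 2 syllables.

2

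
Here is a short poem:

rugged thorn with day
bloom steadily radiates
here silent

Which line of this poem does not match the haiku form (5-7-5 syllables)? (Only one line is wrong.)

Line 3

Line 1: rugged (2), thorn (1), with (1), day (1) → 5 ✓
Line 2: bloom (1), steadily (3), radiates (3) → 7 ✓
Line 3: here (1), silent (2) → 3 (expected 5)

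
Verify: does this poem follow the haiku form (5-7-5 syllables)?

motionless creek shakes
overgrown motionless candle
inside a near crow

Line 1: "motionless creek shakes": 3+1+1 = 5 ✓
Line 2: "overgrown motionless candle": 3+3+2 = 8 (expected 7)
Line 3: "inside a near crow": 2+1+1+1 = 5 ✓

No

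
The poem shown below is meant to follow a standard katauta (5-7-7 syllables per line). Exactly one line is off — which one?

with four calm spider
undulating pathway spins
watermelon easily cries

Line 3

Line 1: with (1), four (1), calm (1), spider (2) → 5 ✓
Line 2: undulating (4), pathway (2), spins (1) → 7 ✓
Line 3: watermelon (4), easily (3), cries (1) → 8 (expected 7)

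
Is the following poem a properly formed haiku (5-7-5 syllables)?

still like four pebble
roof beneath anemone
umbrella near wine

Yes

Line 1: "still like four pebble": 1+1+1+2 = 5 ✓
Line 2: "roof beneath anemone": 1+2+4 = 7 ✓
Line 3: "umbrella near wine": 3+1+1 = 5 ✓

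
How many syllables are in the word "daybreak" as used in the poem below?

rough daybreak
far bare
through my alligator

2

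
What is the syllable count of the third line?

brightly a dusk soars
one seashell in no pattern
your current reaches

5

The third line: your (1), current (2), reaches (2) → 5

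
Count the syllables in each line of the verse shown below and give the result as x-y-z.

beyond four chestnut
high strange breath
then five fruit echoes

Line 1: "beyond four chestnut": 2+1+2 = 5
Line 2: "high strange breath": 1+1+1 = 3
Line 3: "then five fruit echoes": 1+1+1+2 = 5

5-3-5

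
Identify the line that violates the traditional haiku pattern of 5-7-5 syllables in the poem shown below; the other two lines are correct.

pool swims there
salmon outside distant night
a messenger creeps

Line 1: pool(1) + swims(1) + there(1) = 3 (expected 5)
Line 2: salmon(2) + outside(2) + distant(2) + night(1) = 7 ✓
Line 3: a(1) + messenger(3) + creeps(1) = 5 ✓

Line 1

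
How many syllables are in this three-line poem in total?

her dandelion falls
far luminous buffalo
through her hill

Line 1: "her dandelion falls": 1+4+1 = 6
Line 2: "far luminous buffalo": 1+3+3 = 7
Line 3: "through her hill": 1+1+1 = 3
Total: 6 + 7 + 3 = 16

16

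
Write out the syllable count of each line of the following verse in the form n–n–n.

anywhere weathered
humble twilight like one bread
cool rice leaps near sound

Line 1: anywhere(3) + weathered(2) = 5
Line 2: humble(2) + twilight(2) + like(1) + one(1) + bread(1) = 7
Line 3: cool(1) + rice(1) + leaps(1) + near(1) + sound(1) = 5

5–7–5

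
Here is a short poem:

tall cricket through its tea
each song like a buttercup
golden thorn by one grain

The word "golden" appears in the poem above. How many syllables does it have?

"golden" has 2 syllables.

2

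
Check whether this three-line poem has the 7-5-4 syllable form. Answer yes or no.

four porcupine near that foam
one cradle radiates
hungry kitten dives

Line 1: four (1), porcupine (3), near (1), that (1), foam (1) → 7 ✓
Line 2: one (1), cradle (2), radiates (3) → 6 (expected 5)
Line 3: hungry (2), kitten (2), dives (1) → 5 (expected 4)

No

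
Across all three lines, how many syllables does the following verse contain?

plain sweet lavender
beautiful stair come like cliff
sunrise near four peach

Line 1: plain(1) + sweet(1) + lavender(3) = 5
Line 2: beautiful(3) + stair(1) + come(1) + like(1) + cliff(1) = 7
Line 3: sunrise(2) + near(1) + four(1) + peach(1) = 5
Total: 5 + 7 + 5 = 17

17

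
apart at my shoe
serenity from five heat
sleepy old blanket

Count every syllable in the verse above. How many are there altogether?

Line 1: apart (2), at (1), my (1), shoe (1) → 5
Line 2: serenity (4), from (1), five (1), heat (1) → 7
Line 3: sleepy (2), old (1), blanket (2) → 5
Total: 5 + 7 + 5 = 17

17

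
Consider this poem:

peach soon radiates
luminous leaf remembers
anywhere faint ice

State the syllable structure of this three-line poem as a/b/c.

5/7/5

Line 1: peach(1) + soon(1) + radiates(3) = 5
Line 2: luminous(3) + leaf(1) + remembers(3) = 7
Line 3: anywhere(3) + faint(1) + ice(1) = 5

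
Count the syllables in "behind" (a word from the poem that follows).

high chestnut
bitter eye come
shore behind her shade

"behind" has 2 syllables.

2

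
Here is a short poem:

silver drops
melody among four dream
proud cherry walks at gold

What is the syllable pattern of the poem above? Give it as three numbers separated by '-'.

3-7-6

Line 1: silver(2) + drops(1) = 3
Line 2: melody(3) + among(2) + four(1) + dream(1) = 7
Line 3: proud(1) + cherry(2) + walks(1) + at(1) + gold(1) = 6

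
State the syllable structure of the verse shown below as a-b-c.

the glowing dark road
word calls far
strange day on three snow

5-3-5

Line 1: "the glowing dark road": 1+2+1+1 = 5
Line 2: "word calls far": 1+1+1 = 3
Line 3: "strange day on three snow": 1+1+1+1+1 = 5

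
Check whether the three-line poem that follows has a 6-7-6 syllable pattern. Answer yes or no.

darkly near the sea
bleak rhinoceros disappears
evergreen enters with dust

No

Line 1: "darkly near the sea": 2+1+1+1 = 5 (expected 6)
Line 2: "bleak rhinoceros disappears": 1+4+3 = 8 (expected 7)
Line 3: "evergreen enters with dust": 3+2+1+1 = 7 (expected 6)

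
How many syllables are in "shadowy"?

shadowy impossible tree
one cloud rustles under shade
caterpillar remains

3

"shadowy" has 3 syllables.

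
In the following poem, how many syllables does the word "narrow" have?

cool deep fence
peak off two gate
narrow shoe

2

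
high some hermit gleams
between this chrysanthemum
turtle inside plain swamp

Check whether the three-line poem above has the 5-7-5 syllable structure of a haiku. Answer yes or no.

No

Line 1: high (1), some (1), hermit (2), gleams (1) → 5 ✓
Line 2: between (2), this (1), chrysanthemum (4) → 7 ✓
Line 3: turtle (2), inside (2), plain (1), swamp (1) → 6 (expected 5)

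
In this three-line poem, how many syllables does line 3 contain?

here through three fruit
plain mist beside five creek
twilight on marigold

Line 3: "twilight on marigold": 2+1+3 = 6

6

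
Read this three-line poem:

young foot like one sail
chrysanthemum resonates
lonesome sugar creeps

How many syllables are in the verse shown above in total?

Line 1: young (1), foot (1), like (1), one (1), sail (1) → 5
Line 2: chrysanthemum (4), resonates (3) → 7
Line 3: lonesome (2), sugar (2), creeps (1) → 5
Total: 5 + 7 + 5 = 17

17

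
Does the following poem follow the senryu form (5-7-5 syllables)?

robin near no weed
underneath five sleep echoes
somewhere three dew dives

Yes

Line 1: "robin near no weed": 2+1+1+1 = 5 ✓
Line 2: "underneath five sleep echoes": 3+1+1+2 = 7 ✓
Line 3: "somewhere three dew dives": 2+1+1+1 = 5 ✓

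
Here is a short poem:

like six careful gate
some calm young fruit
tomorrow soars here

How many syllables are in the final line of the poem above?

The final line: "tomorrow soars here": 3+1+1 = 5

5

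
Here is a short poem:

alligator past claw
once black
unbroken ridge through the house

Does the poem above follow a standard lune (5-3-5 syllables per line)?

No

Line 1: "alligator past claw": 4+1+1 = 6 (expected 5)
Line 2: "once black": 1+1 = 2 (expected 3)
Line 3: "unbroken ridge through the house": 3+1+1+1+1 = 7 (expected 5)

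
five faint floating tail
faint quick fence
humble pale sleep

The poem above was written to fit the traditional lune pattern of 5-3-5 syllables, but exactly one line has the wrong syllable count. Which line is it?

Line 1: "five faint floating tail": 1+1+2+1 = 5 ✓
Line 2: "faint quick fence": 1+1+1 = 3 ✓
Line 3: "humble pale sleep": 2+1+1 = 4 (expected 5)

Line 3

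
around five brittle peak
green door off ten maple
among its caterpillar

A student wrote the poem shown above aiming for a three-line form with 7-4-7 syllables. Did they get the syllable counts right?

Line 1: around(2) + five(1) + brittle(2) + peak(1) = 6 (expected 7)
Line 2: green(1) + door(1) + off(1) + ten(1) + maple(2) = 6 (expected 4)
Line 3: among(2) + its(1) + caterpillar(4) = 7 ✓

No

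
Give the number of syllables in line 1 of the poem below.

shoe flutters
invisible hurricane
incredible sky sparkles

3

Line 1: shoe(1) + flutters(2) = 3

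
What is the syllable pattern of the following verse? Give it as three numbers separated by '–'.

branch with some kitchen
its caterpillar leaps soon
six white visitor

Line 1: branch (1), with (1), some (1), kitchen (2) → 5
Line 2: its (1), caterpillar (4), leaps (1), soon (1) → 7
Line 3: six (1), white (1), visitor (3) → 5

5–7–5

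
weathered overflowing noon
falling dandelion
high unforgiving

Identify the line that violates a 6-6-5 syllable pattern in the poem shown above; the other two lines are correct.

Line 1

Line 1: weathered (2), overflowing (4), noon (1) → 7 (expected 6)
Line 2: falling (2), dandelion (4) → 6 ✓
Line 3: high (1), unforgiving (4) → 5 ✓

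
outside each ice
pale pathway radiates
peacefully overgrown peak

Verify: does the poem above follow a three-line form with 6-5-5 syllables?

No

Line 1: "outside each ice": 2+1+1 = 4 (expected 6)
Line 2: "pale pathway radiates": 1+2+3 = 6 (expected 5)
Line 3: "peacefully overgrown peak": 3+3+1 = 7 (expected 5)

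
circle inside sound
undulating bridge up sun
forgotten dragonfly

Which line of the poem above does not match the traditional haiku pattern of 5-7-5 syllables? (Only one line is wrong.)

The third line

Line 1: circle (2), inside (2), sound (1) → 5 ✓
Line 2: undulating (4), bridge (1), up (1), sun (1) → 7 ✓
Line 3: forgotten (3), dragonfly (3) → 6 (expected 5)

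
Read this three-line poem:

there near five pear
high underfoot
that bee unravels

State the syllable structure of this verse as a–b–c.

4–4–5

Line 1: "there near five pear": 1+1+1+1 = 4
Line 2: "high underfoot": 1+3 = 4
Line 3: "that bee unravels": 1+1+3 = 5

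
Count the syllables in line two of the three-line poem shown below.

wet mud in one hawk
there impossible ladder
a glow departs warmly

Line two: there(1) + impossible(4) + ladder(2) = 7

7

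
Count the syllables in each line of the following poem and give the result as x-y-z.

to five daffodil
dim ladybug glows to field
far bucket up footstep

Line 1: to(1) + five(1) + daffodil(3) = 5
Line 2: dim(1) + ladybug(3) + glows(1) + to(1) + field(1) = 7
Line 3: far(1) + bucket(2) + up(1) + footstep(2) = 6

5-7-6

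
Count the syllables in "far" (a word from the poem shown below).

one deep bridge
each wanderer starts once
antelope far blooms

"far" has 1 syllable.

1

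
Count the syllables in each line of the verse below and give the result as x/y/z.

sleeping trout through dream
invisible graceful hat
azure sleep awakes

Line 1: "sleeping trout through dream": 2+1+1+1 = 5
Line 2: "invisible graceful hat": 4+2+1 = 7
Line 3: "azure sleep awakes": 2+1+2 = 5

5/7/5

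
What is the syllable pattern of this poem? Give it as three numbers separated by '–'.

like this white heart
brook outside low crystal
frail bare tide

Line 1: like(1) + this(1) + white(1) + heart(1) = 4
Line 2: brook(1) + outside(2) + low(1) + crystal(2) = 6
Line 3: frail(1) + bare(1) + tide(1) = 3

4–6–3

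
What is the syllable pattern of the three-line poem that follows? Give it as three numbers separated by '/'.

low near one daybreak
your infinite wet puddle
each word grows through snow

Line 1: low(1) + near(1) + one(1) + daybreak(2) = 5
Line 2: your(1) + infinite(3) + wet(1) + puddle(2) = 7
Line 3: each(1) + word(1) + grows(1) + through(1) + snow(1) = 5

5/7/5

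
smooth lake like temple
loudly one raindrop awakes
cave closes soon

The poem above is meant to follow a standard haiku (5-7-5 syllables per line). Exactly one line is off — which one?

Line 1: "smooth lake like temple": 1+1+1+2 = 5 ✓
Line 2: "loudly one raindrop awakes": 2+1+2+2 = 7 ✓
Line 3: "cave closes soon": 1+2+1 = 4 (expected 5)

The third line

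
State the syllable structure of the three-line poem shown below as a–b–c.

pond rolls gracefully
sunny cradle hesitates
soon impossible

Line 1: pond(1) + rolls(1) + gracefully(3) = 5
Line 2: sunny(2) + cradle(2) + hesitates(3) = 7
Line 3: soon(1) + impossible(4) = 5

5–7–5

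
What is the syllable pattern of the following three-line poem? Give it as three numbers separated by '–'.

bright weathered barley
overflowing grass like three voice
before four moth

5–8–4

Line 1: bright (1), weathered (2), barley (2) → 5
Line 2: overflowing (4), grass (1), like (1), three (1), voice (1) → 8
Line 3: before (2), four (1), moth (1) → 4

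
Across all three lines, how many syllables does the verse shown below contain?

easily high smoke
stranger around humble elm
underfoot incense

Line 1: "easily high smoke": 3+1+1 = 5
Line 2: "stranger around humble elm": 2+2+2+1 = 7
Line 3: "underfoot incense": 3+2 = 5
Total: 5 + 7 + 5 = 17

17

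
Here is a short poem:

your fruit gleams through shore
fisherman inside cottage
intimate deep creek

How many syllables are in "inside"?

2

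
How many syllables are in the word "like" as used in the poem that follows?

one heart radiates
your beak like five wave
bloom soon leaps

"like" has 1 syllable.

1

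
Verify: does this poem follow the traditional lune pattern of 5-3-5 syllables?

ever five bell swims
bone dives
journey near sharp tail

No

Line 1: "ever five bell swims": 2+1+1+1 = 5 ✓
Line 2: "bone dives": 1+1 = 2 (expected 3)
Line 3: "journey near sharp tail": 2+1+1+1 = 5 ✓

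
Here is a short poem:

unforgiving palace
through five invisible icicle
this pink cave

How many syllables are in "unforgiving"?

4

"unforgiving" has 4 syllables.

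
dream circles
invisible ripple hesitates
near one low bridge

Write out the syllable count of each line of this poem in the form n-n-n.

Line 1: dream(1) + circles(2) = 3
Line 2: invisible(4) + ripple(2) + hesitates(3) = 9
Line 3: near(1) + one(1) + low(1) + bridge(1) = 4

3-9-4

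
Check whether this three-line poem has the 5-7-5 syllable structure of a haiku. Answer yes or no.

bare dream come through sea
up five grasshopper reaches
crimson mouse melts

Line 1: bare (1), dream (1), come (1), through (1), sea (1) → 5 ✓
Line 2: up (1), five (1), grasshopper (3), reaches (2) → 7 ✓
Line 3: crimson (2), mouse (1), melts (1) → 4 (expected 5)

No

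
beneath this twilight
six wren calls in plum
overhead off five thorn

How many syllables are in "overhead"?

"overhead" has 3 syllables.

3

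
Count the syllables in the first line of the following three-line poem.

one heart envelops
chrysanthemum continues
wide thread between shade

5

The first line: one (1), heart (1), envelops (3) → 5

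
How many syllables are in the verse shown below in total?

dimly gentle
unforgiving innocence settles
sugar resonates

Line 1: dimly(2) + gentle(2) = 4
Line 2: unforgiving(4) + innocence(3) + settles(2) = 9
Line 3: sugar(2) + resonates(3) = 5
Total: 4 + 9 + 5 = 18

18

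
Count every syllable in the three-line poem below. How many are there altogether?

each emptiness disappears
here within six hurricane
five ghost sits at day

19

Line 1: each (1), emptiness (3), disappears (3) → 7
Line 2: here (1), within (2), six (1), hurricane (3) → 7
Line 3: five (1), ghost (1), sits (1), at (1), day (1) → 5
Total: 7 + 7 + 5 = 19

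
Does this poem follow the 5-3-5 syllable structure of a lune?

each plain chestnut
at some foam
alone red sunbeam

No

Line 1: each(1) + plain(1) + chestnut(2) = 4 (expected 5)
Line 2: at(1) + some(1) + foam(1) = 3 ✓
Line 3: alone(2) + red(1) + sunbeam(2) = 5 ✓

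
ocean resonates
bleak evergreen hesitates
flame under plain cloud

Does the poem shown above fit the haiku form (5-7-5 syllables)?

Line 1: ocean (2), resonates (3) → 5 ✓
Line 2: bleak (1), evergreen (3), hesitates (3) → 7 ✓
Line 3: flame (1), under (2), plain (1), cloud (1) → 5 ✓

Yes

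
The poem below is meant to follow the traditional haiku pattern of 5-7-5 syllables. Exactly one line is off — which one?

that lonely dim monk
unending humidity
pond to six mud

Line 1: that(1) + lonely(2) + dim(1) + monk(1) = 5 ✓
Line 2: unending(3) + humidity(4) = 7 ✓
Line 3: pond(1) + to(1) + six(1) + mud(1) = 4 (expected 5)

The third line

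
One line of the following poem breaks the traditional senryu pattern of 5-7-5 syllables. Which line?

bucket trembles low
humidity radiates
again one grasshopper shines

The third line

Line 1: "bucket trembles low": 2+2+1 = 5 ✓
Line 2: "humidity radiates": 4+3 = 7 ✓
Line 3: "again one grasshopper shines": 2+1+3+1 = 7 (expected 5)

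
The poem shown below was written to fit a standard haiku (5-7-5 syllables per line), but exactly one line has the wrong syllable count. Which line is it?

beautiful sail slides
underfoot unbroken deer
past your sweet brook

Line 1: beautiful(3) + sail(1) + slides(1) = 5 ✓
Line 2: underfoot(3) + unbroken(3) + deer(1) = 7 ✓
Line 3: past(1) + your(1) + sweet(1) + brook(1) = 4 (expected 5)

The third line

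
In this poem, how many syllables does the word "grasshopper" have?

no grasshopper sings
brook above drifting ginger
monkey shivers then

3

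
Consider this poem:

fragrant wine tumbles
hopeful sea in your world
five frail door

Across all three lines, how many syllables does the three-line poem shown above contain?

Line 1: fragrant (2), wine (1), tumbles (2) → 5
Line 2: hopeful (2), sea (1), in (1), your (1), world (1) → 6
Line 3: five (1), frail (1), door (1) → 3
Total: 5 + 6 + 3 = 14

14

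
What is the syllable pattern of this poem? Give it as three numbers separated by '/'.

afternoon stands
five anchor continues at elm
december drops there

Line 1: afternoon(3) + stands(1) = 4
Line 2: five(1) + anchor(2) + continues(3) + at(1) + elm(1) = 8
Line 3: december(3) + drops(1) + there(1) = 5

4/8/5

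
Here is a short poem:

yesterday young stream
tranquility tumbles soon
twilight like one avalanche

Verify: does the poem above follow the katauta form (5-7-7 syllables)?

Line 1: yesterday(3) + young(1) + stream(1) = 5 ✓
Line 2: tranquility(4) + tumbles(2) + soon(1) = 7 ✓
Line 3: twilight(2) + like(1) + one(1) + avalanche(3) = 7 ✓

Yes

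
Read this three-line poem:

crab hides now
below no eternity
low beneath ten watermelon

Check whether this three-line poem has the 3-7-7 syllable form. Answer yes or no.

Line 1: crab (1), hides (1), now (1) → 3 ✓
Line 2: below (2), no (1), eternity (4) → 7 ✓
Line 3: low (1), beneath (2), ten (1), watermelon (4) → 8 (expected 7)

No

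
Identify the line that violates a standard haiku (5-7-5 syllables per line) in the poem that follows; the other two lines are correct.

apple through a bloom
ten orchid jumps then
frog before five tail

The second line

Line 1: "apple through a bloom": 2+1+1+1 = 5 ✓
Line 2: "ten orchid jumps then": 1+2+1+1 = 5 (expected 7)
Line 3: "frog before five tail": 1+2+1+1 = 5 ✓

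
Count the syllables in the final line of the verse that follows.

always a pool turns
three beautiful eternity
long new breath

3

The final line: long(1) + new(1) + breath(1) = 3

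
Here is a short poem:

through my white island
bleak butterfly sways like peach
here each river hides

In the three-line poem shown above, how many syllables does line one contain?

Line one: through(1) + my(1) + white(1) + island(2) = 5

5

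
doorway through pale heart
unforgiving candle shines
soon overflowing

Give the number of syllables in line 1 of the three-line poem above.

Line 1: doorway(2) + through(1) + pale(1) + heart(1) = 5

5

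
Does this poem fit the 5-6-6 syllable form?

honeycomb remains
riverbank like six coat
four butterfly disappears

Line 1: honeycomb (3), remains (2) → 5 ✓
Line 2: riverbank (3), like (1), six (1), coat (1) → 6 ✓
Line 3: four (1), butterfly (3), disappears (3) → 7 (expected 6)

No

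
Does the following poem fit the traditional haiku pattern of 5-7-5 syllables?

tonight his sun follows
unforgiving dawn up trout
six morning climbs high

Line 1: tonight(2) + his(1) + sun(1) + follows(2) = 6 (expected 5)
Line 2: unforgiving(4) + dawn(1) + up(1) + trout(1) = 7 ✓
Line 3: six(1) + morning(2) + climbs(1) + high(1) = 5 ✓

No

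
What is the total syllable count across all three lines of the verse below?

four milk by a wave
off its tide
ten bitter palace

Line 1: four (1), milk (1), by (1), a (1), wave (1) → 5
Line 2: off (1), its (1), tide (1) → 3
Line 3: ten (1), bitter (2), palace (2) → 5
Total: 5 + 3 + 5 = 13

13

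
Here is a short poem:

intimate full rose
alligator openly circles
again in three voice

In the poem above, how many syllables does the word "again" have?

2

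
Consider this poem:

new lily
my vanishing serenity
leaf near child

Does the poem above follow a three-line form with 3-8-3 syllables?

Line 1: new (1), lily (2) → 3 ✓
Line 2: my (1), vanishing (3), serenity (4) → 8 ✓
Line 3: leaf (1), near (1), child (1) → 3 ✓

Yes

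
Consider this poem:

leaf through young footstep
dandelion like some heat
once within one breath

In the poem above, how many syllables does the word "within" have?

2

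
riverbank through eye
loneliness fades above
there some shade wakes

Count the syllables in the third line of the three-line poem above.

4

The third line: there(1) + some(1) + shade(1) + wakes(1) = 4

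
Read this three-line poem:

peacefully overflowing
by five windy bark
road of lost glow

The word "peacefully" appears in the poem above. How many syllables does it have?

3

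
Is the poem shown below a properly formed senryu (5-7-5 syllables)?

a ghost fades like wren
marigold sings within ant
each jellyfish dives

Line 1: a(1) + ghost(1) + fades(1) + like(1) + wren(1) = 5 ✓
Line 2: marigold(3) + sings(1) + within(2) + ant(1) = 7 ✓
Line 3: each(1) + jellyfish(3) + dives(1) = 5 ✓

Yes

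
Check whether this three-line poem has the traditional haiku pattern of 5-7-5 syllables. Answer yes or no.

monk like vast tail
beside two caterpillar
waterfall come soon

Line 1: "monk like vast tail": 1+1+1+1 = 4 (expected 5)
Line 2: "beside two caterpillar": 2+1+4 = 7 ✓
Line 3: "waterfall come soon": 3+1+1 = 5 ✓

No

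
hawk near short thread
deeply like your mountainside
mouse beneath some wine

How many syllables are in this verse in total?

Line 1: hawk(1) + near(1) + short(1) + thread(1) = 4
Line 2: deeply(2) + like(1) + your(1) + mountainside(3) = 7
Line 3: mouse(1) + beneath(2) + some(1) + wine(1) = 5
Total: 4 + 7 + 5 = 16

16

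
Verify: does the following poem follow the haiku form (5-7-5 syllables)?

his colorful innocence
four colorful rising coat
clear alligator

No

Line 1: his (1), colorful (3), innocence (3) → 7 (expected 5)
Line 2: four (1), colorful (3), rising (2), coat (1) → 7 ✓
Line 3: clear (1), alligator (4) → 5 ✓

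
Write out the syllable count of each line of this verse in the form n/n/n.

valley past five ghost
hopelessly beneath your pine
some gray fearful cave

5/7/5

Line 1: valley(2) + past(1) + five(1) + ghost(1) = 5
Line 2: hopelessly(3) + beneath(2) + your(1) + pine(1) = 7
Line 3: some(1) + gray(1) + fearful(2) + cave(1) = 5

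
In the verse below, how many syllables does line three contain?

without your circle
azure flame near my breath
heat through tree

3

Line three: heat (1), through (1), tree (1) → 3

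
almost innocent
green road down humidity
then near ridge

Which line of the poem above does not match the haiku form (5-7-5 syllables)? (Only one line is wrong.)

Line 3

Line 1: almost(2) + innocent(3) = 5 ✓
Line 2: green(1) + road(1) + down(1) + humidity(4) = 7 ✓
Line 3: then(1) + near(1) + ridge(1) = 3 (expected 5)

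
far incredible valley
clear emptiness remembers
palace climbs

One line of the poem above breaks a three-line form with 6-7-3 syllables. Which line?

Line 1: far(1) + incredible(4) + valley(2) = 7 (expected 6)
Line 2: clear(1) + emptiness(3) + remembers(3) = 7 ✓
Line 3: palace(2) + climbs(1) = 3 ✓

Line 1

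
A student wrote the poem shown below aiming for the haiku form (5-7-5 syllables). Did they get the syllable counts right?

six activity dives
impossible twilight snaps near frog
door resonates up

No

Line 1: six(1) + activity(4) + dives(1) = 6 (expected 5)
Line 2: impossible(4) + twilight(2) + snaps(1) + near(1) + frog(1) = 9 (expected 7)
Line 3: door(1) + resonates(3) + up(1) = 5 ✓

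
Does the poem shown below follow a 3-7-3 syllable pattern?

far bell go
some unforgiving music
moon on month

Yes

Line 1: far (1), bell (1), go (1) → 3 ✓
Line 2: some (1), unforgiving (4), music (2) → 7 ✓
Line 3: moon (1), on (1), month (1) → 3 ✓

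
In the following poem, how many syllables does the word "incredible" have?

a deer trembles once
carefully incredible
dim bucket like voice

"incredible" has 4 syllables.

4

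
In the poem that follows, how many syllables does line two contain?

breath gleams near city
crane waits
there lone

Line two: "crane waits": 1+1 = 2

2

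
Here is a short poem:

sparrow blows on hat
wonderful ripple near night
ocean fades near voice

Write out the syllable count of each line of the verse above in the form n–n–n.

5–7–5

Line 1: sparrow (2), blows (1), on (1), hat (1) → 5
Line 2: wonderful (3), ripple (2), near (1), night (1) → 7
Line 3: ocean (2), fades (1), near (1), voice (1) → 5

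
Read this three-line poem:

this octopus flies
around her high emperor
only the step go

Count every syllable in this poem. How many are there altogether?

17

Line 1: this(1) + octopus(3) + flies(1) = 5
Line 2: around(2) + her(1) + high(1) + emperor(3) = 7
Line 3: only(2) + the(1) + step(1) + go(1) = 5
Total: 5 + 7 + 5 = 17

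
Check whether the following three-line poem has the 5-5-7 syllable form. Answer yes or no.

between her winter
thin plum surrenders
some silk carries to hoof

No

Line 1: between(2) + her(1) + winter(2) = 5 ✓
Line 2: thin(1) + plum(1) + surrenders(3) = 5 ✓
Line 3: some(1) + silk(1) + carries(2) + to(1) + hoof(1) = 6 (expected 7)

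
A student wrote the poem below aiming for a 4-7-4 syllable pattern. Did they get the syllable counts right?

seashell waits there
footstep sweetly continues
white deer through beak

Yes

Line 1: seashell (2), waits (1), there (1) → 4 ✓
Line 2: footstep (2), sweetly (2), continues (3) → 7 ✓
Line 3: white (1), deer (1), through (1), beak (1) → 4 ✓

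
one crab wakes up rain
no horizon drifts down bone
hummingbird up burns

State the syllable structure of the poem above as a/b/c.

5/7/5

Line 1: "one crab wakes up rain": 1+1+1+1+1 = 5
Line 2: "no horizon drifts down bone": 1+3+1+1+1 = 7
Line 3: "hummingbird up burns": 3+1+1 = 5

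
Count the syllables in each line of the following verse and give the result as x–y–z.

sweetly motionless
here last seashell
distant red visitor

5–4–6

Line 1: sweetly (2), motionless (3) → 5
Line 2: here (1), last (1), seashell (2) → 4
Line 3: distant (2), red (1), visitor (3) → 6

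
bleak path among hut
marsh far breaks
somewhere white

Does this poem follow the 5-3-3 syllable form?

Line 1: "bleak path among hut": 1+1+2+1 = 5 ✓
Line 2: "marsh far breaks": 1+1+1 = 3 ✓
Line 3: "somewhere white": 2+1 = 3 ✓

Yes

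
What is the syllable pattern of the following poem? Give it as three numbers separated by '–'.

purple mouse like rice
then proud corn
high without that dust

Line 1: purple (2), mouse (1), like (1), rice (1) → 5
Line 2: then (1), proud (1), corn (1) → 3
Line 3: high (1), without (2), that (1), dust (1) → 5

5–3–5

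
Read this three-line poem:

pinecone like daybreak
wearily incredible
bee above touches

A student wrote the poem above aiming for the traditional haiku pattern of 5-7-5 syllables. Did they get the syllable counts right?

Line 1: "pinecone like daybreak": 2+1+2 = 5 ✓
Line 2: "wearily incredible": 3+4 = 7 ✓
Line 3: "bee above touches": 1+2+2 = 5 ✓

Yes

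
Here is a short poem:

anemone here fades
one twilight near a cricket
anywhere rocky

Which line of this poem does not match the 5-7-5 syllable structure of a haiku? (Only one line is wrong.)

Line 1: "anemone here fades": 4+1+1 = 6 (expected 5)
Line 2: "one twilight near a cricket": 1+2+1+1+2 = 7 ✓
Line 3: "anywhere rocky": 3+2 = 5 ✓

The first line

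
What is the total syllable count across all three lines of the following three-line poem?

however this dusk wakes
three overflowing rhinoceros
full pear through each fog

Line 1: however (3), this (1), dusk (1), wakes (1) → 6
Line 2: three (1), overflowing (4), rhinoceros (4) → 9
Line 3: full (1), pear (1), through (1), each (1), fog (1) → 5
Total: 6 + 9 + 5 = 20

20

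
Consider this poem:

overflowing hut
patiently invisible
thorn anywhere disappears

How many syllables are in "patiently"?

3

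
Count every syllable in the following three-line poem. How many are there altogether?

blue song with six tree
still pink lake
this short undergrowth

13

Line 1: "blue song with six tree": 1+1+1+1+1 = 5
Line 2: "still pink lake": 1+1+1 = 3
Line 3: "this short undergrowth": 1+1+3 = 5
Total: 5 + 3 + 5 = 13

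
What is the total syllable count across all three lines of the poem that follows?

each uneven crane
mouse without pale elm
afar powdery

Line 1: "each uneven crane": 1+3+1 = 5
Line 2: "mouse without pale elm": 1+2+1+1 = 5
Line 3: "afar powdery": 2+3 = 5
Total: 5 + 5 + 5 = 15

15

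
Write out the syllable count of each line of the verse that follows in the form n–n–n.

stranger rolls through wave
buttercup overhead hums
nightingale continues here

Line 1: "stranger rolls through wave": 2+1+1+1 = 5
Line 2: "buttercup overhead hums": 3+3+1 = 7
Line 3: "nightingale continues here": 3+3+1 = 7

5–7–7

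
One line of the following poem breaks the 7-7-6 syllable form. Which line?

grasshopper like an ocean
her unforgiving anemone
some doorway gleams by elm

Line 1: grasshopper (3), like (1), an (1), ocean (2) → 7 ✓
Line 2: her (1), unforgiving (4), anemone (4) → 9 (expected 7)
Line 3: some (1), doorway (2), gleams (1), by (1), elm (1) → 6 ✓

Line 2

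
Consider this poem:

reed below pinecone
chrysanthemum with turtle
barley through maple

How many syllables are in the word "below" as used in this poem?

2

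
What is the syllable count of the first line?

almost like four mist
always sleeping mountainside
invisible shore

5

The first line: almost (2), like (1), four (1), mist (1) → 5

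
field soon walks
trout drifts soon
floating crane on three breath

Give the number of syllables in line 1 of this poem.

3

Line 1: field (1), soon (1), walks (1) → 3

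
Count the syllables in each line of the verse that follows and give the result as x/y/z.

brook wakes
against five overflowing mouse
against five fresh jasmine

Line 1: brook (1), wakes (1) → 2
Line 2: against (2), five (1), overflowing (4), mouse (1) → 8
Line 3: against (2), five (1), fresh (1), jasmine (2) → 6

2/8/6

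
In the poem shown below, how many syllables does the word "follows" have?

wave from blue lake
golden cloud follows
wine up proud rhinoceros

"follows" has 2 syllables.

2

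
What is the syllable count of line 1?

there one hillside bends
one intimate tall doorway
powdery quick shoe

5

Line 1: there (1), one (1), hillside (2), bends (1) → 5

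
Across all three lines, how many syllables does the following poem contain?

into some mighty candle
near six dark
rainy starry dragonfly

17

Line 1: "into some mighty candle": 2+1+2+2 = 7
Line 2: "near six dark": 1+1+1 = 3
Line 3: "rainy starry dragonfly": 2+2+3 = 7
Total: 7 + 3 + 7 = 17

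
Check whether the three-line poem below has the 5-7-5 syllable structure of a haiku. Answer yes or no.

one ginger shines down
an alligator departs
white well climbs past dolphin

No

Line 1: one(1) + ginger(2) + shines(1) + down(1) = 5 ✓
Line 2: an(1) + alligator(4) + departs(2) = 7 ✓
Line 3: white(1) + well(1) + climbs(1) + past(1) + dolphin(2) = 6 (expected 5)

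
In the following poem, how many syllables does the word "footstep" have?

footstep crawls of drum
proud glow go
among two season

"footstep" has 2 syllables.

2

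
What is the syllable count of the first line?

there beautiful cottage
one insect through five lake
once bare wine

6

The first line: there(1) + beautiful(3) + cottage(2) = 6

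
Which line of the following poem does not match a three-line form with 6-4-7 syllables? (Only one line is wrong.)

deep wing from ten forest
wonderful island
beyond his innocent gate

Line 1: "deep wing from ten forest": 1+1+1+1+2 = 6 ✓
Line 2: "wonderful island": 3+2 = 5 (expected 4)
Line 3: "beyond his innocent gate": 2+1+3+1 = 7 ✓

The second line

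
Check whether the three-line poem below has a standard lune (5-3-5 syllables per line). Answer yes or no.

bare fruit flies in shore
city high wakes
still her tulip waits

Line 1: bare (1), fruit (1), flies (1), in (1), shore (1) → 5 ✓
Line 2: city (2), high (1), wakes (1) → 4 (expected 3)
Line 3: still (1), her (1), tulip (2), waits (1) → 5 ✓

No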